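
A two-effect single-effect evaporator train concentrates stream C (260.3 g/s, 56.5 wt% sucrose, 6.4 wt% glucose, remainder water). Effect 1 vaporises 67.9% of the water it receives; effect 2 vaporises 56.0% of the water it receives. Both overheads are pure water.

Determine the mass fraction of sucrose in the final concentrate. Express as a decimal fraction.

0.8292

water in feed = 260.3×0.371 = 96.571 g/s.
After stage 1: water left = (1−0.679)×96.571 = 30.999; stream total = 194.73 g/s.
After stage 2: water left = (1−0.560)×30.999 = 13.64; final concentrate = 177.37 g/s.
sucrose fraction = 147.07/177.37 = 0.8292.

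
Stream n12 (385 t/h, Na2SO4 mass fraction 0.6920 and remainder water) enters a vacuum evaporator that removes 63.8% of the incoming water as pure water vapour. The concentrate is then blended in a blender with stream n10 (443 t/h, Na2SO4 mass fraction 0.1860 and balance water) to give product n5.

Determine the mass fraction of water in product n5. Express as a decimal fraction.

Vapour removed = 0.638×0.308×385 = 75.654 t/h; concentrate = 309.35 t/h.
water reaching the mixer = 42.926 (from concentrate) + 443×0.814 = 403.53 t/h.
Product flow = 309.35 + 443 = 752.35 t/h; water fraction = 0.5364.

0.5364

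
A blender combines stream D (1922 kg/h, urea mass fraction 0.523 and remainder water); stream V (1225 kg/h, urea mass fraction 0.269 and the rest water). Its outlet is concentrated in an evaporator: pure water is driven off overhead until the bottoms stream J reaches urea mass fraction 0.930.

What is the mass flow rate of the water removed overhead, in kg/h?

1712 kg/h

urea entering = 1922×0.523 + 1225×0.269 = 1334.7 kg/h.
All urea reports to J, so J = 1334.7/0.930 = 1435.2 kg/h.
Total feed = 3147 kg/h; overhead = 3147 − 1435.2 = 1711.8 kg/h.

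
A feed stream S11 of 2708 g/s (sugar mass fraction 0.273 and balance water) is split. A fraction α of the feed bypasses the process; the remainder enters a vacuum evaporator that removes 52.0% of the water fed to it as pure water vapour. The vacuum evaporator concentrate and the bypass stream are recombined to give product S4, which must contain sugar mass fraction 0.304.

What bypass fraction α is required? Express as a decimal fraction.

All 2708×0.273 = 739.28 g/s of sugar reaches S4, so S4 = 739.28/0.304 = 2431.9 g/s and vapour = 276.14 g/s.
The evaporator receives (1−α)·2708 of feed at 0.727 water and removes 0.520 of that water:
0.520×0.727×(1−α)×2708 = 276.14
(1−α) = 276.14/1023.7 = 0.2697;  α = 0.7303.

0.730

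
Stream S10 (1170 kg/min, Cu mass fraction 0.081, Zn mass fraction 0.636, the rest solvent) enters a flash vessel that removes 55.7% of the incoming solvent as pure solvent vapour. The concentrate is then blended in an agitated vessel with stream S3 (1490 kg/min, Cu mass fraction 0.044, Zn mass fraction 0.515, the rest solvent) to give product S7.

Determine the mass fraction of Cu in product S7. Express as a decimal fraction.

Vapour removed = 0.557×0.283×1170 = 184.43 kg/min; concentrate = 985.57 kg/min.
Cu reaching the mixer = 94.77 (from concentrate) + 1490×0.044 = 160.33 kg/min.
Product flow = 985.57 + 1490 = 2475.6 kg/min; Cu fraction = 0.065.

0.065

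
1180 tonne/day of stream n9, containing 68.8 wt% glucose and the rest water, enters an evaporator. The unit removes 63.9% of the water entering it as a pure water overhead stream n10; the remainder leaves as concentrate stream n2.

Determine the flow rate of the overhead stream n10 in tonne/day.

water entering = 1180×0.312 = 368.16 tonne/day; overhead removed = 0.639×368.16 = 235.25 tonne/day.

235.3 tonne/day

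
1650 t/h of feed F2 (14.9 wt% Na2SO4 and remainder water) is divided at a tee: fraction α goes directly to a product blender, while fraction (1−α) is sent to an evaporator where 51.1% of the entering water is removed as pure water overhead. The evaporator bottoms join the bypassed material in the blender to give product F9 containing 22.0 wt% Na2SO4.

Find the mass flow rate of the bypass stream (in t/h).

All 1650×0.149 = 245.85 t/h of Na2SO4 reaches F9, so F9 = 245.85/0.220 = 1117.5 t/h and vapour = 532.5 t/h.
The evaporator receives (1−α)·1650 of feed at 0.851 water and removes 0.511 of that water:
0.511×0.851×(1−α)×1650 = 532.5
(1−α) = 532.5/717.52 = 0.7421;  α = 0.2579.
Bypass flow = 0.2579×1650 = 425.47 t/h.

425.5 t/h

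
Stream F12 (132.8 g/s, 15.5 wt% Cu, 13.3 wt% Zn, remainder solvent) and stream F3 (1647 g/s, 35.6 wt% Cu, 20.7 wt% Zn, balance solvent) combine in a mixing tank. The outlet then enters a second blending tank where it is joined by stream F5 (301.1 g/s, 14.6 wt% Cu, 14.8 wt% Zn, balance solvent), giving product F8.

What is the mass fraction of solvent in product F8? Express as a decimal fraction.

Overall, product flow = 2080.9 g/s.
solvent in = 132.8×0.712 + 1647×0.437 + 301.1×0.706 = 1026.9 g/s.
solvent fraction in F8 = 0.4935.

0.4935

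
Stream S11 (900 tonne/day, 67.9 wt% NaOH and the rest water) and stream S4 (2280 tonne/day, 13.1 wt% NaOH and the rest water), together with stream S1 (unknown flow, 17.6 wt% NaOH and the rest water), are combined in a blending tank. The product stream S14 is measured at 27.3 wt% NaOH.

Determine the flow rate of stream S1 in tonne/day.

429.3 tonne/day

Let S1 be the unknown flow. Total out = 3180 + S1.
NaOH balance: 909.78 + 0.176·S1 = 0.273·(3180 + S1)
(0.176 − 0.273)·S1 = 0.273×3180 − 909.78 = -41.64
S1 = -41.64 / -0.097 = 429.28 tonne/day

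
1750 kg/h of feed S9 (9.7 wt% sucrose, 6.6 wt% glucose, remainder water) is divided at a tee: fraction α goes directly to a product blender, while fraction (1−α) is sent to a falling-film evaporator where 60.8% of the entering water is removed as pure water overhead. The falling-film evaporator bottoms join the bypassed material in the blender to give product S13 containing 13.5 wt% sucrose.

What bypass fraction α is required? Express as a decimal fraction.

0.447

All 1750×0.097 = 169.75 kg/h of sucrose reaches S13, so S13 = 169.75/0.135 = 1257.4 kg/h and vapour = 492.59 kg/h.
The evaporator receives (1−α)·1750 of feed at 0.837 water and removes 0.608 of that water:
0.608×0.837×(1−α)×1750 = 492.59
(1−α) = 492.59/890.57 = 0.5531;  α = 0.4469.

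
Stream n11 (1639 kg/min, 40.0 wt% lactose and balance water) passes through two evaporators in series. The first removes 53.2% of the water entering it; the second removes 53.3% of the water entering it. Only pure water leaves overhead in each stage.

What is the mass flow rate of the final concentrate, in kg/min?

water in feed = 1639×0.600 = 983.4 kg/min.
After stage 1: water left = (1−0.532)×983.4 = 460.23; stream total = 1115.8 kg/min.
After stage 2: water left = (1−0.533)×460.23 = 214.93; final concentrate = 870.53 kg/min.

870.5 kg/min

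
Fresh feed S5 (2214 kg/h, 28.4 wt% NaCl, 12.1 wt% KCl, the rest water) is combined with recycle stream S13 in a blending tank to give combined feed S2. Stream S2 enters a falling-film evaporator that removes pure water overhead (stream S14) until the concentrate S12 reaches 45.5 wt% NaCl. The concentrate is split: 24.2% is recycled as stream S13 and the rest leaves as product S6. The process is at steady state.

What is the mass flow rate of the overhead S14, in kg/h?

832.1 kg/h

Overall NaCl balance (none leaves overhead): NaCl in fresh feed = NaCl in product, i.e. 2214×0.284 = (1−0.242)·S12·0.455.
S12 = 628.78/(0.455×0.758) = 1823.1 kg/h.
Recycle S13 = 0.242×1823.1 = 441.2 kg/h.
Combined feed S2 = 2214 + 441.2 = 2655.2 kg/h.
Overhead S14 = S2 − S12 = 2655.2 − 1823.1 = 832.07 kg/h.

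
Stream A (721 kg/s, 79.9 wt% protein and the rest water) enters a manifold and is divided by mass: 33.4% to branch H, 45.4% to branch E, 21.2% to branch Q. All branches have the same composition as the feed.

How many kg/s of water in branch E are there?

65.79 kg/s

Branch E total = 0.454×721 = 327.33 kg/s.
water in E = 0.201×327.33 = 65.794 kg/s.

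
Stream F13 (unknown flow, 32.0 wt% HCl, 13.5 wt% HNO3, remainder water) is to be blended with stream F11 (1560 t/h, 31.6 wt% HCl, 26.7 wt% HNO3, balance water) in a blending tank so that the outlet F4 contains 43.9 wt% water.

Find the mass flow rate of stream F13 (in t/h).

Let F13 be the unknown flow. Total out = 1560 + F13.
water balance: 650.52 + 0.545·F13 = 0.439·(1560 + F13)
(0.545 − 0.439)·F13 = 0.439×1560 − 650.52 = 34.32
F13 = 34.32 / 0.106 = 323.77 t/h

323.8 t/h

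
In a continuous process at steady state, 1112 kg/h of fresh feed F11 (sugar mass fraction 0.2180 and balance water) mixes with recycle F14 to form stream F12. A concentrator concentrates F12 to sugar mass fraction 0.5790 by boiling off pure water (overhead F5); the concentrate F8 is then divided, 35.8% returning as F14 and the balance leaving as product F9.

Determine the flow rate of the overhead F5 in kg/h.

693.3 kg/h

Overall sugar balance (none leaves overhead): sugar in fresh feed = sugar in product, i.e. 1112×0.218 = (1−0.358)·F8·0.579.
F8 = 242.42/(0.579×0.642) = 652.15 kg/h.
Recycle F14 = 0.358×652.15 = 233.47 kg/h.
Combined feed F12 = 1112 + 233.47 = 1345.5 kg/h.
Overhead F5 = F12 − F8 = 1345.5 − 652.15 = 693.32 kg/h.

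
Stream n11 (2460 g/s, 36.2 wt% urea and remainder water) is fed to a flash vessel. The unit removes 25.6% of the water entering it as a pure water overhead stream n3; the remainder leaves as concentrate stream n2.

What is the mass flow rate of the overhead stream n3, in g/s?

water entering = 2460×0.638 = 1569.5 g/s; overhead removed = 0.256×1569.5 = 401.79 g/s.

401.8 g/s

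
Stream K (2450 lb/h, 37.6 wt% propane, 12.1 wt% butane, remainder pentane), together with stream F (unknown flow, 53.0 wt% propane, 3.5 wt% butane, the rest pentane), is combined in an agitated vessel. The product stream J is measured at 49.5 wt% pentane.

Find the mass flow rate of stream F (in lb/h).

Let F be the unknown flow. Total out = 2450 + F.
pentane balance: 1232.3 + 0.435·F = 0.495·(2450 + F)
(0.435 − 0.495)·F = 0.495×2450 − 1232.3 = -19.6
F = -19.6 / -0.060 = 326.67 lb/h

326.7 lb/h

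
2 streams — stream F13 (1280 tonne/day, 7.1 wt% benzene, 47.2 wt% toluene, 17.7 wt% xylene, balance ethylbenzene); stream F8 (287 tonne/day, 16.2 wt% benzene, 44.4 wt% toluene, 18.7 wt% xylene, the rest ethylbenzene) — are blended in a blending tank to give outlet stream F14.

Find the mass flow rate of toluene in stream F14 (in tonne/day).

731.6 tonne/day

toluene out = toluene in = 1280×0.472 + 287×0.444 = 731.59 tonne/day.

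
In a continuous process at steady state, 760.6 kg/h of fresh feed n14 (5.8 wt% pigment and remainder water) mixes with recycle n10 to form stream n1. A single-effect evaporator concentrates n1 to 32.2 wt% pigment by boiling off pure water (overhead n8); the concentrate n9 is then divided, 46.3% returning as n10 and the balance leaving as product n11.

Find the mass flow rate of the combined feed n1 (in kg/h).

Overall pigment balance (none leaves overhead): pigment in fresh feed = pigment in product, i.e. 760.6×0.058 = (1−0.463)·n9·0.322.
n9 = 44.115/(0.322×0.537) = 255.13 kg/h.
Recycle n10 = 0.463×255.13 = 118.12 kg/h.
Combined feed n1 = 760.6 + 118.12 = 878.72 kg/h.

878.7 kg/h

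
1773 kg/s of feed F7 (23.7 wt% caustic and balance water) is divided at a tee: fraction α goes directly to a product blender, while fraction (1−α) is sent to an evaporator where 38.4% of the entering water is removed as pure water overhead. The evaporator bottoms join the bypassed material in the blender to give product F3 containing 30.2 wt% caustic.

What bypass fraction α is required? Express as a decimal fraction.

All 1773×0.237 = 420.2 kg/s of caustic reaches F3, so F3 = 420.2/0.302 = 1391.4 kg/s and vapour = 381.61 kg/s.
The evaporator receives (1−α)·1773 of feed at 0.763 water and removes 0.384 of that water:
0.384×0.763×(1−α)×1773 = 381.61
(1−α) = 381.61/519.47 = 0.7346;  α = 0.2654.

0.265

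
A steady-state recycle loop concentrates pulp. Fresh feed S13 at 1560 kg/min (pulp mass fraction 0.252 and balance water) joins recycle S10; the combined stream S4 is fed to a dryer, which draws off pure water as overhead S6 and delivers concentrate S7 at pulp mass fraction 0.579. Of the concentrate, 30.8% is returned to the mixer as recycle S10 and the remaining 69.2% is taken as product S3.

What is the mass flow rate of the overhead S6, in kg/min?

881 kg/min

Overall pulp balance (none leaves overhead): pulp in fresh feed = pulp in product, i.e. 1560×0.252 = (1−0.308)·S7·0.579.
S7 = 393.12/(0.579×0.692) = 981.16 kg/min.
Recycle S10 = 0.308×981.16 = 302.2 kg/min.
Combined feed S4 = 1560 + 302.2 = 1862.2 kg/min.
Overhead S6 = S4 − S7 = 1862.2 − 981.16 = 881.04 kg/min.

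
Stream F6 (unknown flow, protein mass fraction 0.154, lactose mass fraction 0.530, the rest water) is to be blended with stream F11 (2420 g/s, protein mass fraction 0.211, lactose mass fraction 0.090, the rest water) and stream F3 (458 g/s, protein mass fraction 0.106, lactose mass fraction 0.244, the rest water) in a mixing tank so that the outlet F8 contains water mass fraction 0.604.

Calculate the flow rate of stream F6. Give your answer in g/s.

871.4 g/s

Let F6 be the unknown flow. Total out = 2878 + F6.
water balance: 1989.3 + 0.316·F6 = 0.604·(2878 + F6)
(0.316 − 0.604)·F6 = 0.604×2878 − 1989.3 = -250.97
F6 = -250.97 / -0.288 = 871.42 g/s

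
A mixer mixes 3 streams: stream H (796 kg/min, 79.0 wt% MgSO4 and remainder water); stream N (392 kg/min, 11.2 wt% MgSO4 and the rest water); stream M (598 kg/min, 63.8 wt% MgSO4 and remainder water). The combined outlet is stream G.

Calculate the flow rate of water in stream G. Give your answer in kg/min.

731.7 kg/min

water out = water in = 796×0.210 + 392×0.888 + 598×0.362 = 731.73 kg/min.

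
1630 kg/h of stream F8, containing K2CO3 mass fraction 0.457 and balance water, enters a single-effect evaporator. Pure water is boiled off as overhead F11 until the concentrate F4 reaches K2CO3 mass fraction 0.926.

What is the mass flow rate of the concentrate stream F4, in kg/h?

804.4 kg/h

K2CO3 is conserved: 1630×0.457 = 744.91 kg/h all reports to the concentrate.
Concentrate = 744.91/(target fraction) = 804.44 kg/h.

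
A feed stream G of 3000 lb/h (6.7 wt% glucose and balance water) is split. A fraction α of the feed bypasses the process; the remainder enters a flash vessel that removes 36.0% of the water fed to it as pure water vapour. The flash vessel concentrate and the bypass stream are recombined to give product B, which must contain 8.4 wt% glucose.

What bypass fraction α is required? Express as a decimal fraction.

All 3000×0.067 = 201 lb/h of glucose reaches B, so B = 201/0.084 = 2392.9 lb/h and vapour = 607.14 lb/h.
The evaporator receives (1−α)·3000 of feed at 0.933 water and removes 0.360 of that water:
0.360×0.933×(1−α)×3000 = 607.14
(1−α) = 607.14/1007.6 = 0.6025;  α = 0.3975.

0.397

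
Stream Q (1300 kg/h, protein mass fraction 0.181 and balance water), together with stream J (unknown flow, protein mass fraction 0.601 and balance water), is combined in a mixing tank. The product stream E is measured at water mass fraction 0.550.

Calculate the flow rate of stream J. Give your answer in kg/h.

Let J be the unknown flow. Total out = 1300 + J.
water balance: 1064.7 + 0.399·J = 0.550·(1300 + J)
(0.399 − 0.550)·J = 0.550×1300 − 1064.7 = -349.7
J = -349.7 / -0.151 = 2315.9 kg/h

2316 kg/h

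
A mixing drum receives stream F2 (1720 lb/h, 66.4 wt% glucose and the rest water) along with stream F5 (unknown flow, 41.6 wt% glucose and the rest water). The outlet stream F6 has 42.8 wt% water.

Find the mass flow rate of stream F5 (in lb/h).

1014 lb/h

Let F5 be the unknown flow. Total out = 1720 + F5.
water balance: 577.92 + 0.584·F5 = 0.428·(1720 + F5)
(0.584 − 0.428)·F5 = 0.428×1720 − 577.92 = 158.24
F5 = 158.24 / 0.156 = 1014.4 lb/h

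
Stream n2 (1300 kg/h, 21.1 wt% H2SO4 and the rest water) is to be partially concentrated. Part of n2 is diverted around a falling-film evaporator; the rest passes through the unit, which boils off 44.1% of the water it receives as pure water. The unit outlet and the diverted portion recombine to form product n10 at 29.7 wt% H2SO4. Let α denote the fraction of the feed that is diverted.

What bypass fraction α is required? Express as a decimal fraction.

All 1300×0.211 = 274.3 kg/h of H2SO4 reaches n10, so n10 = 274.3/0.297 = 923.57 kg/h and vapour = 376.43 kg/h.
The evaporator receives (1−α)·1300 of feed at 0.789 water and removes 0.441 of that water:
0.441×0.789×(1−α)×1300 = 376.43
(1−α) = 376.43/452.33 = 0.8322;  α = 0.1678.

0.168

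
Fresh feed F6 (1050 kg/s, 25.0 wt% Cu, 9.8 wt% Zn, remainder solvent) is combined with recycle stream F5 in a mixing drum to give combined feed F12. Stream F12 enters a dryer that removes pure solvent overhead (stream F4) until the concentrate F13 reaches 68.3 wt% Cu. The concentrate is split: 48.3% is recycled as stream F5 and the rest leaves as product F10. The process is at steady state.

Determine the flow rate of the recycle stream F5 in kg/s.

Overall Cu balance (none leaves overhead): Cu in fresh feed = Cu in product, i.e. 1050×0.250 = (1−0.483)·F13·0.683.
F13 = 262.5/(0.683×0.517) = 743.39 kg/s.
Recycle F5 = 0.483×743.39 = 359.06 kg/s.

359.1 kg/s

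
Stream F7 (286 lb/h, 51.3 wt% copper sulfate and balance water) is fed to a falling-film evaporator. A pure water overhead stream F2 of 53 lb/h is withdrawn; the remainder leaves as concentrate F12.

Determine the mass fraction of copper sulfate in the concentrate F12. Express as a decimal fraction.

copper sulfate is not removed: 286×0.513 = 146.72 lb/h of copper sulfate enters F12.
Concentrate = 286 − 53 = 233 lb/h.
Mass fraction = 146.72/233 = 0.6297.

0.6297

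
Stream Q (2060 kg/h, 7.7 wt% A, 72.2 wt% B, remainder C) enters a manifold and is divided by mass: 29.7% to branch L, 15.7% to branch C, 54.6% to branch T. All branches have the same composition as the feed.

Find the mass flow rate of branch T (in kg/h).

1125 kg/h

Branch T flow = 0.546×2060 = 1124.8 kg/h.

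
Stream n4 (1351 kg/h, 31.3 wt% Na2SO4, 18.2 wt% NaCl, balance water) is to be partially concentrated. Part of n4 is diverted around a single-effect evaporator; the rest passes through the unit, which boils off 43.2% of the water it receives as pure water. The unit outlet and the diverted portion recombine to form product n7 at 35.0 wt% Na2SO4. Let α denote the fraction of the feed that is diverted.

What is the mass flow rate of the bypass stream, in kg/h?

All 1351×0.313 = 422.86 kg/h of Na2SO4 reaches n7, so n7 = 422.86/0.350 = 1208.2 kg/h and vapour = 142.82 kg/h.
The evaporator receives (1−α)·1351 of feed at 0.505 water and removes 0.432 of that water:
0.432×0.505×(1−α)×1351 = 142.82
(1−α) = 142.82/294.73 = 0.4846;  α = 0.5154.
Bypass flow = 0.5154×1351 = 696.34 kg/h.

696.3 kg/h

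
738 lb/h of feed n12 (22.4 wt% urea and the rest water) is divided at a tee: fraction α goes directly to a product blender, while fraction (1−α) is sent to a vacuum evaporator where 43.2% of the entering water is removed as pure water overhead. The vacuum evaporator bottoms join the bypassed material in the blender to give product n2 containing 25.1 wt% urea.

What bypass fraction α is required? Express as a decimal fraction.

All 738×0.224 = 165.31 lb/h of urea reaches n2, so n2 = 165.31/0.251 = 658.61 lb/h and vapour = 79.386 lb/h.
The evaporator receives (1−α)·738 of feed at 0.776 water and removes 0.432 of that water:
0.432×0.776×(1−α)×738 = 79.386
(1−α) = 79.386/247.4 = 0.3209;  α = 0.6791.

0.679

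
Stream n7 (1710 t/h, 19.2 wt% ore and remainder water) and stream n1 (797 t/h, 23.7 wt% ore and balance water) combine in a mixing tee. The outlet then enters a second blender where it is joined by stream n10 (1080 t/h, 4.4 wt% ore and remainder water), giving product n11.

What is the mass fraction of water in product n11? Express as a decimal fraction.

Overall, product flow = 3587 t/h.
water in = 1710×0.808 + 797×0.763 + 1080×0.956 = 3022.3 t/h.
water fraction in n11 = 0.843.

0.843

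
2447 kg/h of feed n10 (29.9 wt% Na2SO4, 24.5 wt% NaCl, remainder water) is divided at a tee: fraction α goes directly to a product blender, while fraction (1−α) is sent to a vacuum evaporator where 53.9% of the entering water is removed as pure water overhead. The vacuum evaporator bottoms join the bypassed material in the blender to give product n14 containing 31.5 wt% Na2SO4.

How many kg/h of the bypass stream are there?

1941 kg/h

All 2447×0.299 = 731.65 kg/h of Na2SO4 reaches n14, so n14 = 731.65/0.315 = 2322.7 kg/h and vapour = 124.29 kg/h.
The evaporator receives (1−α)·2447 of feed at 0.456 water and removes 0.539 of that water:
0.539×0.456×(1−α)×2447 = 124.29
(1−α) = 124.29/601.43 = 0.2067;  α = 0.7933.
Bypass flow = 0.7933×2447 = 1941.3 kg/h.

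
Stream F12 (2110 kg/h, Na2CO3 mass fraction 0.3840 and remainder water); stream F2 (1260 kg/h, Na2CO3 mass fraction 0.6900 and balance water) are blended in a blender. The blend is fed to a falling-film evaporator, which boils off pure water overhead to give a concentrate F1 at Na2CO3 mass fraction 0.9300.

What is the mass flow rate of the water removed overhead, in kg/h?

1564 kg/h

Na2CO3 entering = 2110×0.384 + 1260×0.690 = 1679.6 kg/h.
All Na2CO3 reports to F1, so F1 = 1679.6/0.930 = 1806.1 kg/h.
Total feed = 3370 kg/h; overhead = 3370 − 1806.1 = 1563.9 kg/h.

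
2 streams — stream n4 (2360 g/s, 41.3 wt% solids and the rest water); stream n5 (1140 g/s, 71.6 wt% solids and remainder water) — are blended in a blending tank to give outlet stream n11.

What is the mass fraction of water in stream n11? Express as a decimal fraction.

0.4883

Total flow out = 2360 + 1140 = 3500 g/s.
water in = 2360×0.587 + 1140×0.284 = 1709.1 g/s.
water mass fraction in n11 = 1709.1/3500 = 0.4883.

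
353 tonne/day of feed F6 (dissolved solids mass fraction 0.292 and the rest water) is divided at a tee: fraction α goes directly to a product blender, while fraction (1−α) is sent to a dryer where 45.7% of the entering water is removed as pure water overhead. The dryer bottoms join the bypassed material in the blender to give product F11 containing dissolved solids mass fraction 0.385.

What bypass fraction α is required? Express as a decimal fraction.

0.253

All 353×0.292 = 103.08 tonne/day of dissolved solids reaches F11, so F11 = 103.08/0.385 = 267.73 tonne/day and vapour = 85.27 tonne/day.
The evaporator receives (1−α)·353 of feed at 0.708 water and removes 0.457 of that water:
0.457×0.708×(1−α)×353 = 85.27
(1−α) = 85.27/114.22 = 0.7466;  α = 0.2534.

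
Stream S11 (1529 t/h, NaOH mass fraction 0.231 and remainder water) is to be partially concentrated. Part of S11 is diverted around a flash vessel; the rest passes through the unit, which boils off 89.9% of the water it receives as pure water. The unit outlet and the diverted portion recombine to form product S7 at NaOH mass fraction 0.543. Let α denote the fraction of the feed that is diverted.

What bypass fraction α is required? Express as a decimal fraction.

All 1529×0.231 = 353.2 t/h of NaOH reaches S7, so S7 = 353.2/0.543 = 650.46 t/h and vapour = 878.54 t/h.
The evaporator receives (1−α)·1529 of feed at 0.769 water and removes 0.899 of that water:
0.899×0.769×(1−α)×1529 = 878.54
(1−α) = 878.54/1057 = 0.8311;  α = 0.1689.

0.169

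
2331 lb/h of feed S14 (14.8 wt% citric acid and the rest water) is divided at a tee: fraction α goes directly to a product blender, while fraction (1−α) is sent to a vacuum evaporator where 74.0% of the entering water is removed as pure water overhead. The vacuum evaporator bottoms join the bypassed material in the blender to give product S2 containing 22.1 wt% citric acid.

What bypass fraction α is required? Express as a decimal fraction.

0.476

All 2331×0.148 = 344.99 lb/h of citric acid reaches S2, so S2 = 344.99/0.221 = 1561 lb/h and vapour = 769.97 lb/h.
The evaporator receives (1−α)·2331 of feed at 0.852 water and removes 0.740 of that water:
0.740×0.852×(1−α)×2331 = 769.97
(1−α) = 769.97/1469.6 = 0.5239;  α = 0.4761.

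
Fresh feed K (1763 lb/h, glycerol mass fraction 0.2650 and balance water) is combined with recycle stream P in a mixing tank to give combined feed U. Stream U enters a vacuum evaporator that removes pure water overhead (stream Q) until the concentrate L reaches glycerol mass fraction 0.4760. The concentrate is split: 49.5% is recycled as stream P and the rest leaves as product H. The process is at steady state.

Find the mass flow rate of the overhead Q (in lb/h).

781.5 lb/h

Overall glycerol balance (none leaves overhead): glycerol in fresh feed = glycerol in product, i.e. 1763×0.265 = (1−0.495)·L·0.476.
L = 467.2/(0.476×0.505) = 1943.6 lb/h.
Recycle P = 0.495×1943.6 = 962.07 lb/h.
Combined feed U = 1763 + 962.07 = 2725.1 lb/h.
Overhead Q = U − L = 2725.1 − 1943.6 = 781.5 lb/h.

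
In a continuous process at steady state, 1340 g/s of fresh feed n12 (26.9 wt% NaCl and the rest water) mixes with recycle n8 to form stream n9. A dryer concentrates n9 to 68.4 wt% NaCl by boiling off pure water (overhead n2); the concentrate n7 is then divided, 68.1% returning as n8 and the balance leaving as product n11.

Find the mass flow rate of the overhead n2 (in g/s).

813 g/s

Overall NaCl balance (none leaves overhead): NaCl in fresh feed = NaCl in product, i.e. 1340×0.269 = (1−0.681)·n7·0.684.
n7 = 360.46/(0.684×0.319) = 1652 g/s.
Recycle n8 = 0.681×1652 = 1125 g/s.
Combined feed n9 = 1340 + 1125 = 2465 g/s.
Overhead n2 = n9 − n7 = 2465 − 1652 = 813.01 g/s.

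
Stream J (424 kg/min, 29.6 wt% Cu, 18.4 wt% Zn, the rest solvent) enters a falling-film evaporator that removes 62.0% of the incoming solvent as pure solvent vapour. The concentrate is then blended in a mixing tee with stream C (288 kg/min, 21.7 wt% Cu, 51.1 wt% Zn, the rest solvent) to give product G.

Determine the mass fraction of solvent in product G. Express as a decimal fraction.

Vapour removed = 0.620×0.520×424 = 136.7 kg/min; concentrate = 287.3 kg/min.
solvent reaching the mixer = 83.782 (from concentrate) + 288×0.272 = 162.12 kg/min.
Product flow = 287.3 + 288 = 575.3 kg/min; solvent fraction = 0.282.

0.282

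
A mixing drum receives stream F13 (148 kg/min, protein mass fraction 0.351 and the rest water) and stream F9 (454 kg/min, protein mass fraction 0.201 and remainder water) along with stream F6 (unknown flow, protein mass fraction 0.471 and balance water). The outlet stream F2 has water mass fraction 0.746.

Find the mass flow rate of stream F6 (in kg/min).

Let F6 be the unknown flow. Total out = 602 + F6.
water balance: 458.8 + 0.529·F6 = 0.746·(602 + F6)
(0.529 − 0.746)·F6 = 0.746×602 − 458.8 = -9.706
F6 = -9.706 / -0.217 = 44.728 kg/min

44.73 kg/min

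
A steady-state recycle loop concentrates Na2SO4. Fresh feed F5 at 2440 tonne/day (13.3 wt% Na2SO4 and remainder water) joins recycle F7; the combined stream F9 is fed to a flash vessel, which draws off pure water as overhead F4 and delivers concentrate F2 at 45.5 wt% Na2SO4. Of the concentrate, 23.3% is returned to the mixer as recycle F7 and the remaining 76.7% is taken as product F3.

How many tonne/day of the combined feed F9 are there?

Overall Na2SO4 balance (none leaves overhead): Na2SO4 in fresh feed = Na2SO4 in product, i.e. 2440×0.133 = (1−0.233)·F2·0.455.
F2 = 324.52/(0.455×0.767) = 929.9 tonne/day.
Recycle F7 = 0.233×929.9 = 216.67 tonne/day.
Combined feed F9 = 2440 + 216.67 = 2656.7 tonne/day.

2657 tonne/day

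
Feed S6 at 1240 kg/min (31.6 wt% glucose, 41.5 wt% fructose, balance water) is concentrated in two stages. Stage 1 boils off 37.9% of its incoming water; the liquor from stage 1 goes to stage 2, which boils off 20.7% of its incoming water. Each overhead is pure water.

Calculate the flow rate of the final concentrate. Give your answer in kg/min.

1071 kg/min

water in feed = 1240×0.269 = 333.56 kg/min.
After stage 1: water left = (1−0.379)×333.56 = 207.14; stream total = 1113.6 kg/min.
After stage 2: water left = (1−0.207)×207.14 = 164.26; final concentrate = 1070.7 kg/min.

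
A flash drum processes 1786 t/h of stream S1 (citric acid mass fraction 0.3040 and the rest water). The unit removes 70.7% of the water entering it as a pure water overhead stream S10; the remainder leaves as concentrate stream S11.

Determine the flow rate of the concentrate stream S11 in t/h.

water entering = 1786×0.696 = 1243.1 t/h; overhead removed = 0.707×1243.1 = 878.84 t/h.
Concentrate = 1786 − 878.84 = 907.16 t/h.

907.2 t/h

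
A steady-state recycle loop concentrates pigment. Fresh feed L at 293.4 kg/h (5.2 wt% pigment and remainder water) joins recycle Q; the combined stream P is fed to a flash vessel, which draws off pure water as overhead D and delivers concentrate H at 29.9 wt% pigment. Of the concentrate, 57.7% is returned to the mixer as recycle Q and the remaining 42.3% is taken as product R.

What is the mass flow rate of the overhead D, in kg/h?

242.4 kg/h

Overall pigment balance (none leaves overhead): pigment in fresh feed = pigment in product, i.e. 293.4×0.052 = (1−0.577)·H·0.299.
H = 15.257/(0.299×0.423) = 120.63 kg/h.
Recycle Q = 0.577×120.63 = 69.603 kg/h.
Combined feed P = 293.4 + 69.603 = 363 kg/h.
Overhead D = P − H = 363 − 120.63 = 242.37 kg/h.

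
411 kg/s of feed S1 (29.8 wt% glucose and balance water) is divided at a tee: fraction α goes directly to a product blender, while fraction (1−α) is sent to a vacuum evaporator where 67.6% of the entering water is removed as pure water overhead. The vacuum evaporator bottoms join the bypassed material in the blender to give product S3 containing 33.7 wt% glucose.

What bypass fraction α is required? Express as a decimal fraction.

All 411×0.298 = 122.48 kg/s of glucose reaches S3, so S3 = 122.48/0.337 = 363.44 kg/s and vapour = 47.564 kg/s.
The evaporator receives (1−α)·411 of feed at 0.702 water and removes 0.676 of that water:
0.676×0.702×(1−α)×411 = 47.564
(1−α) = 47.564/195.04 = 0.2439;  α = 0.7561.

0.756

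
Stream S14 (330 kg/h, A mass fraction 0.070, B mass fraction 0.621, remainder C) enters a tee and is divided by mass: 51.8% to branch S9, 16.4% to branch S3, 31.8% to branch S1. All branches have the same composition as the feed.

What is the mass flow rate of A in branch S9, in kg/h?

11.97 kg/h

Branch S9 total = 0.518×330 = 170.94 kg/h.
A in S9 = 0.070×170.94 = 11.966 kg/h.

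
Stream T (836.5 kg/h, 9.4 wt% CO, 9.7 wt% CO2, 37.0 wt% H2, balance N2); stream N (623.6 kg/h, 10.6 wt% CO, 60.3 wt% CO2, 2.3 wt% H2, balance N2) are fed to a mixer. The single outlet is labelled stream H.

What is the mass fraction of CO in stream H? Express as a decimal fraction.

0.099

Total flow out = 836.5 + 623.6 = 1460.1 kg/h.
CO in = 836.5×0.094 + 623.6×0.106 = 144.73 kg/h.
CO mass fraction in H = 144.73/1460.1 = 0.099.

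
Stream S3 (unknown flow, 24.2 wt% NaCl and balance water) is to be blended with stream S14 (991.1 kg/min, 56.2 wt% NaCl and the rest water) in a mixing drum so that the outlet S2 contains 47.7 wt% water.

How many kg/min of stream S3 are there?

137.6 kg/min

Let S3 be the unknown flow. Total out = 991.1 + S3.
water balance: 434.1 + 0.758·S3 = 0.477·(991.1 + S3)
(0.758 − 0.477)·S3 = 0.477×991.1 − 434.1 = 38.653
S3 = 38.653 / 0.281 = 137.55 kg/min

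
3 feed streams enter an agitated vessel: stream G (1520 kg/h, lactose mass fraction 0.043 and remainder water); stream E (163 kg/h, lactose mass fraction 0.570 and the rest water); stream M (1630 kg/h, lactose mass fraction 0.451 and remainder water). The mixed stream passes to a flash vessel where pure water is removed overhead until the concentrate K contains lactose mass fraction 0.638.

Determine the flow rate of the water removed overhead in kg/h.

lactose entering = 1520×0.043 + 163×0.570 + 1630×0.451 = 893.4 kg/h.
All lactose reports to K, so K = 893.4/0.638 = 1400.3 kg/h.
Total feed = 3313 kg/h; overhead = 3313 − 1400.3 = 1912.7 kg/h.

1913 kg/h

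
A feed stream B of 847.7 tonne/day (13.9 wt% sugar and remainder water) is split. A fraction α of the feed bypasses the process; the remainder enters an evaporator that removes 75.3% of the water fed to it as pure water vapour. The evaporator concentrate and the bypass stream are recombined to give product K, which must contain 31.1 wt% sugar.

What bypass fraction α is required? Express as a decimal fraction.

0.147

All 847.7×0.139 = 117.83 tonne/day of sugar reaches K, so K = 117.83/0.311 = 378.88 tonne/day and vapour = 468.82 tonne/day.
The evaporator receives (1−α)·847.7 of feed at 0.861 water and removes 0.753 of that water:
0.753×0.861×(1−α)×847.7 = 468.82
(1−α) = 468.82/549.59 = 0.8530;  α = 0.1470.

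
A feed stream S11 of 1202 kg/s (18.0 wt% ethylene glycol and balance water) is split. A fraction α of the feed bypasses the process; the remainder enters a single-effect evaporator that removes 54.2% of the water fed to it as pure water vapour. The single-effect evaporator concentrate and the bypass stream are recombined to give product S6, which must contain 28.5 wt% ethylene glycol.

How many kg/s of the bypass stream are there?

205.6 kg/s

All 1202×0.180 = 216.36 kg/s of ethylene glycol reaches S6, so S6 = 216.36/0.285 = 759.16 kg/s and vapour = 442.84 kg/s.
The evaporator receives (1−α)·1202 of feed at 0.820 water and removes 0.542 of that water:
0.542×0.820×(1−α)×1202 = 442.84
(1−α) = 442.84/534.22 = 0.8290;  α = 0.1710.
Bypass flow = 0.1710×1202 = 205.6 kg/s.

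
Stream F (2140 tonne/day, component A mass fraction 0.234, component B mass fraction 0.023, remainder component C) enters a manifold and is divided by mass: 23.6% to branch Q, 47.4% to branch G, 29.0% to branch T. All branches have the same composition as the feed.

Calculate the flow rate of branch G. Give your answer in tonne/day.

Branch G flow = 0.474×2140 = 1014.4 tonne/day.

1014 tonne/day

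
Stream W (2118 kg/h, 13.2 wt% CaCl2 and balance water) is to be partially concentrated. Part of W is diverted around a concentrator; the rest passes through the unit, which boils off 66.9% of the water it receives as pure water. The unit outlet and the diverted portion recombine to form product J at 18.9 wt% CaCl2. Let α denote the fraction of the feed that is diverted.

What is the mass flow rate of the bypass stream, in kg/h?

1018 kg/h

All 2118×0.132 = 279.58 kg/h of CaCl2 reaches J, so J = 279.58/0.189 = 1479.2 kg/h and vapour = 638.76 kg/h.
The evaporator receives (1−α)·2118 of feed at 0.868 water and removes 0.669 of that water:
0.669×0.868×(1−α)×2118 = 638.76
(1−α) = 638.76/1229.9 = 0.5194;  α = 0.4806.
Bypass flow = 0.4806×2118 = 1018 kg/h.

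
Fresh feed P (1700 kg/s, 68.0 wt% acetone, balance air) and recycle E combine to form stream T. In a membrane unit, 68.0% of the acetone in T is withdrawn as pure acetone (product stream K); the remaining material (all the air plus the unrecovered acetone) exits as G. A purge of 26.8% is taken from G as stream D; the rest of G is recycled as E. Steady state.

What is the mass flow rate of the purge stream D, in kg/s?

673.5 kg/s

air enters only via P and leaves only via the purge: 1700×0.320 = 0.268×(air in G), and the membrane unit passes all air, so air in T = air in G = 2029.9 kg/s.
acetone in T: m_A = 1700×0.680 + (1−0.268)·(1−0.680)·m_A, so m_A = 1156/0.7658 = 1509.6 kg/s.
G = (1−0.680)×1509.6 + 2029.9 = 2512.9 kg/s.
Purge D = 0.268×2512.9 = 673.46 kg/s.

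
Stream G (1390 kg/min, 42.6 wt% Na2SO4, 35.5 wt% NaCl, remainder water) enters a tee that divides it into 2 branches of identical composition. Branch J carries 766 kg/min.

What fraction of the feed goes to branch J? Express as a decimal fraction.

Fraction to J = 766/1390 = 0.5511.

0.551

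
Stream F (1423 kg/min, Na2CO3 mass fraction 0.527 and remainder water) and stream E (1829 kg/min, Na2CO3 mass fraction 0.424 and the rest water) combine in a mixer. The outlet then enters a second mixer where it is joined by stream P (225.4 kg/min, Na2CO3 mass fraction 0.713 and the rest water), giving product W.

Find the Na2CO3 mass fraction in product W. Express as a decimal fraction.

0.485

Overall, product flow = 3477.4 kg/min.
Na2CO3 in = 1423×0.527 + 1829×0.424 + 225.4×0.713 = 1686.1 kg/min.
Na2CO3 fraction in W = 0.485.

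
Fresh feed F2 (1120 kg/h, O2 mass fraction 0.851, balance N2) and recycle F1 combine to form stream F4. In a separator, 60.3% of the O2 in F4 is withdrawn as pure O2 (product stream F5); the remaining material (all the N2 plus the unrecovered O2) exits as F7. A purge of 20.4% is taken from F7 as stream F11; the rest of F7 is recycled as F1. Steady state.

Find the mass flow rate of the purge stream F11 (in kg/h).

N2 enters only via F2 and leaves only via the purge: 1120×0.149 = 0.204×(N2 in F7), and the separator passes all N2, so N2 in F4 = N2 in F7 = 818.04 kg/h.
O2 in F4: m_A = 1120×0.851 + (1−0.204)·(1−0.603)·m_A, so m_A = 953.12/0.6840 = 1393.5 kg/h.
F7 = (1−0.603)×1393.5 + 818.04 = 1371.2 kg/h.
Purge F11 = 0.204×1371.2 = 279.73 kg/h.

279.7 kg/h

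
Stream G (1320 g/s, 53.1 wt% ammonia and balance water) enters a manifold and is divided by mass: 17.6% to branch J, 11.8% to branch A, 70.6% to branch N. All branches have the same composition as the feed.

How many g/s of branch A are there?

Branch A flow = 0.118×1320 = 155.76 g/s.

155.8 g/s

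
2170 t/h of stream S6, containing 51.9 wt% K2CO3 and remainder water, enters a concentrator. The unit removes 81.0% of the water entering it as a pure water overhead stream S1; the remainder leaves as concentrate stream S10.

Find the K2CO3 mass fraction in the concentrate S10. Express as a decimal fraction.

K2CO3 is not removed: 2170×0.519 = 1126.2 t/h of K2CO3 enters S10.
water entering = 2170×0.481 = 1043.8 t/h; overhead removed = 0.810×1043.8 = 845.45 t/h.
Concentrate = 2170 − 845.45 = 1324.5 t/h.
Mass fraction = 1126.2/1324.5 = 0.850.

0.850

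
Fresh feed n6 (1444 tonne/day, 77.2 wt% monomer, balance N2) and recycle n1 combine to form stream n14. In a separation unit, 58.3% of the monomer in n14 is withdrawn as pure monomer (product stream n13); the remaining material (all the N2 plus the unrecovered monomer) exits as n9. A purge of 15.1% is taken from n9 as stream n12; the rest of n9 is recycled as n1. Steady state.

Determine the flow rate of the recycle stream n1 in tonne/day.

2462 tonne/day

N2 enters only via n6 and leaves only via the purge: 1444×0.228 = 0.151×(N2 in n9), and the separation unit passes all N2, so N2 in n14 = N2 in n9 = 2180.3 tonne/day.
monomer in n14: m_A = 1444×0.772 + (1−0.151)·(1−0.583)·m_A, so m_A = 1114.8/0.6460 = 1725.7 tonne/day.
n9 = (1−0.583)×1725.7 + 2180.3 = 2900 tonne/day.
Recycle n1 = (1−0.151)×2900 = 2462.1 tonne/day.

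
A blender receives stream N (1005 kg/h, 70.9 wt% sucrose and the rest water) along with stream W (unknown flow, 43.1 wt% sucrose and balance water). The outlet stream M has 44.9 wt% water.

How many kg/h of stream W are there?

Let W be the unknown flow. Total out = 1005 + W.
water balance: 292.45 + 0.569·W = 0.449·(1005 + W)
(0.569 − 0.449)·W = 0.449×1005 − 292.45 = 158.79
W = 158.79 / 0.120 = 1323.3 kg/h

1323 kg/h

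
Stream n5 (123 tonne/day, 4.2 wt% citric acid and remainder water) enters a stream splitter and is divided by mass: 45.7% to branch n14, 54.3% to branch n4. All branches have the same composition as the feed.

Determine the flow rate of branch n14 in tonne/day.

56.21 tonne/day

Branch n14 flow = 0.457×123 = 56.211 tonne/day.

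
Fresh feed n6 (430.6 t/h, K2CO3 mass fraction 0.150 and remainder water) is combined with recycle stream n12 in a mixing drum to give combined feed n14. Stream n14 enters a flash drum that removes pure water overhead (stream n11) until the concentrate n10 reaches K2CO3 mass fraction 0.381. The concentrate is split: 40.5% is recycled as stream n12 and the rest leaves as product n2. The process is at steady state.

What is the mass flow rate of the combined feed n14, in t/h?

546 t/h

Overall K2CO3 balance (none leaves overhead): K2CO3 in fresh feed = K2CO3 in product, i.e. 430.6×0.150 = (1−0.405)·n10·0.381.
n10 = 64.59/(0.381×0.595) = 284.92 t/h.
Recycle n12 = 0.405×284.92 = 115.39 t/h.
Combined feed n14 = 430.6 + 115.39 = 545.99 t/h.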